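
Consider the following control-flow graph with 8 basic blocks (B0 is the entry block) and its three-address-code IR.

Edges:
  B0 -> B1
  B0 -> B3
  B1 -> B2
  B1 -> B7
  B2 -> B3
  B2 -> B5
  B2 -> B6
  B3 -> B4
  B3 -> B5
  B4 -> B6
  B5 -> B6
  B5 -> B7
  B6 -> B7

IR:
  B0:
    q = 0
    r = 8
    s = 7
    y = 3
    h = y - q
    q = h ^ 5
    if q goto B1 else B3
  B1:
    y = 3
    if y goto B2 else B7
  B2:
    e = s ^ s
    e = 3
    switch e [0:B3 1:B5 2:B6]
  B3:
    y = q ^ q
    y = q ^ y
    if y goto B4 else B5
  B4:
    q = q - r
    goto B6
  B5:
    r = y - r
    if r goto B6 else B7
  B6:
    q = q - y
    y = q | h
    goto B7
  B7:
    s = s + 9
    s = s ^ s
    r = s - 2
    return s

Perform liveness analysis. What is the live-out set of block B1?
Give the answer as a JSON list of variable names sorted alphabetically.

Answer: ["h", "q", "r", "s", "y"]

Derivation:
Per-block:
  B0: {h,q,r,s,y} / ∅
  B1: {y} / ∅
  B2: {e} / {s}
  B3: {y} / {q}
  B4: {q} / {q,r}
  B5: {r} / {r,y}
  B6: {q,y} / {h,q,y}
  B7: {r,s} / {s}

Backward fixpoint:
  live B0: ∅→{h,q,r,s}
  live B1: {h,q,r,s}→{h,q,r,s,y}
  live B2: {h,q,r,s,y}→{h,q,r,s,y}
  live B3: {h,q,r,s}→{h,q,r,s,y}
  live B4: {h,q,r,s,y}→{h,q,s,y}
  live B5: {h,q,r,s,y}→{h,q,s,y}
  live B6: {h,q,s,y}→{s}
  live B7: {s}→∅

live-out(B1) = ["h", "q", "r", "s", "y"]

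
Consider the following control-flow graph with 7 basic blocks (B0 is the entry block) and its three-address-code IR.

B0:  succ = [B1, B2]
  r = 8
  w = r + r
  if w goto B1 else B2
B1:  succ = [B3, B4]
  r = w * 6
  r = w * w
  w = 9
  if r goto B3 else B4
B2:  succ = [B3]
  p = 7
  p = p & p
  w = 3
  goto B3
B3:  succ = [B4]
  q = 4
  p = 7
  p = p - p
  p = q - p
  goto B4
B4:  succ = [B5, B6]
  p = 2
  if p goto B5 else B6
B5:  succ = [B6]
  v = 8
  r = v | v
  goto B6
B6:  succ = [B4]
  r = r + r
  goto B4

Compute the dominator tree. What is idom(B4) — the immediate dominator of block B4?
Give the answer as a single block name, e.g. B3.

idom tree: B1←B0 B2←B0 B3←B0 B4←B0 B5←B4 B6←B4
Dom at joins:
  B3: preds {B1,B2}: {B0,B1} ∩ {B0,B2} = {B0}; idom=B0
  B4: preds {B1,B3,B6}: {B0,B1} ∩ {B0,B3} ∩ {B0,B4,B6} = {B0}; idom=B0
  B6: preds {B4,B5}: {B0,B4} ∩ {B0,B4,B5} = {B0,B4}; idom=B4

idom(B4) = B0

Answer: B0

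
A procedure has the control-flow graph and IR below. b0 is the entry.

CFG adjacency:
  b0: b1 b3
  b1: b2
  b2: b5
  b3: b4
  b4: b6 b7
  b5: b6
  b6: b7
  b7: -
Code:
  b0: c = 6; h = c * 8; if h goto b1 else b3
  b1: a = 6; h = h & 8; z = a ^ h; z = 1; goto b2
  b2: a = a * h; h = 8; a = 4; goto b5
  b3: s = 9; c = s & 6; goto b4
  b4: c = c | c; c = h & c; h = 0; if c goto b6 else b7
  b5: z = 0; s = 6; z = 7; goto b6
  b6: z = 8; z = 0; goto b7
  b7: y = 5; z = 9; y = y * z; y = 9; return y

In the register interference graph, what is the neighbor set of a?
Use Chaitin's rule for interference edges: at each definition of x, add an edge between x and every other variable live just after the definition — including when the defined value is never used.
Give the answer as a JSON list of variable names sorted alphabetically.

Answer: ["h", "z"]

Working:
def/use:
  b0: {c,h} / ∅
  b1: {a,h,z} / {h}
  b2: {a,h} / {a,h}
  b3: {c,s} / ∅
  b4: {c,h} / {c,h}
  b5: {s,z} / ∅
  b6: {z} / ∅
  b7: {y,z} / ∅

Backward fixpoint:
  b0: in=∅ out={h}
  b1: in={h} out={a,h}
  b2: in={a,h} out=∅
  b3: in={h} out={c,h}
  b4: in={c,h} out=∅
  b5: in=∅ out=∅
  b6: in=∅ out=∅
  b7: in=∅ out=∅

Interfere edges:
  a: {h,z}
  c: {h}
  h: {a,c,s,z}
  s: {h}
  y: {z}
  z: {a,h,y}

N(a) = ["h", "z"]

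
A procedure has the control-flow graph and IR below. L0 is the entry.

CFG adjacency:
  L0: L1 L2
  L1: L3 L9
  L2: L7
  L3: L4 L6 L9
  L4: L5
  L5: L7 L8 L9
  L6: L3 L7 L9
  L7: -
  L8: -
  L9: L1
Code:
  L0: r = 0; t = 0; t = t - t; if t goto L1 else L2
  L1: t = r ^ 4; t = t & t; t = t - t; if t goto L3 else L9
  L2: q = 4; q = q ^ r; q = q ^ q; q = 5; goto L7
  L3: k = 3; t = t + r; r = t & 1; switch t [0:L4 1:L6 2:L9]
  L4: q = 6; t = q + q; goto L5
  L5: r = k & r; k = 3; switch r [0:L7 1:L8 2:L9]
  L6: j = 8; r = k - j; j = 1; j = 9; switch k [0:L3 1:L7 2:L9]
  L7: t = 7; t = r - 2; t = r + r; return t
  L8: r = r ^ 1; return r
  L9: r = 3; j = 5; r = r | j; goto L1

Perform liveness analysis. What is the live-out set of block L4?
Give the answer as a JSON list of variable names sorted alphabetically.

Block summaries:
  L0: {r,t} / ∅
  L1: {t} / {r}
  L2: {q} / {r}
  L3: {k,r,t} / {r,t}
  L4: {q,t} / ∅
  L5: {k,r} / {k,r}
  L6: {j,r} / {k}
  L7: {t} / {r}
  L8: {r} / {r}
  L9: {j,r} / ∅

Liveness:
  live L0: ∅→{r}
  live L1: {r}→{r,t}
  live L2: {r}→{r}
  live L3: {r,t}→{k,r,t}
  live L4: {k,r}→{k,r}
  live L5: {k,r}→{r}
  live L6: {k,t}→{r,t}
  live L7: {r}→∅
  live L8: {r}→∅
  live L9: ∅→{r}

live-out(L4) = ["k", "r"]

Answer: ["k", "r"]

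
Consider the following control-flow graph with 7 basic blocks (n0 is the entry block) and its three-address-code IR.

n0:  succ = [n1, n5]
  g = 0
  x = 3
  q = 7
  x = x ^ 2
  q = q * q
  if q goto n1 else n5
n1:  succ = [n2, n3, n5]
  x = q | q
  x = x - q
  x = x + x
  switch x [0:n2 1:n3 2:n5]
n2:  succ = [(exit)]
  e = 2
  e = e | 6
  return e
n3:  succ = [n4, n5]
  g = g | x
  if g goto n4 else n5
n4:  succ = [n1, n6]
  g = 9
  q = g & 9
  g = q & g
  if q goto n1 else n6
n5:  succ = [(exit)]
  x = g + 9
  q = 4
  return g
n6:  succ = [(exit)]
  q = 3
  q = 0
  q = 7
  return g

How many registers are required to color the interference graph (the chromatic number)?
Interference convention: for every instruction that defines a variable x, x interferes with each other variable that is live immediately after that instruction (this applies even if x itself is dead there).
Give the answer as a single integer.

Answer: 3

Derivation:
def/use:
  n0: {g,q,x} / ∅
  n1: {x} / {q}
  n2: {e} / ∅
  n3: {g} / {g,x}
  n4: {g,q} / ∅
  n5: {q,x} / {g}
  n6: {q} / {g}

Live sets:
  n0: in=∅ out={g,q}
  n1: in={g,q} out={g,x}
  n2: in=∅ out=∅
  n3: in={g,x} out={g}
  n4: in=∅ out={g,q}
  n5: in={g} out=∅
  n6: in={g} out=∅

Conflict graph:
  e↔∅
  g↔{q,x}
  q↔{g,x}
  x↔{g,q}

Colouring:
  lower bound: {g,q,x} mutually conflict ⇒ χ ≥ 3
  3-colouring: R0={e,g}  R1={q}  R2={x}
  χ = 3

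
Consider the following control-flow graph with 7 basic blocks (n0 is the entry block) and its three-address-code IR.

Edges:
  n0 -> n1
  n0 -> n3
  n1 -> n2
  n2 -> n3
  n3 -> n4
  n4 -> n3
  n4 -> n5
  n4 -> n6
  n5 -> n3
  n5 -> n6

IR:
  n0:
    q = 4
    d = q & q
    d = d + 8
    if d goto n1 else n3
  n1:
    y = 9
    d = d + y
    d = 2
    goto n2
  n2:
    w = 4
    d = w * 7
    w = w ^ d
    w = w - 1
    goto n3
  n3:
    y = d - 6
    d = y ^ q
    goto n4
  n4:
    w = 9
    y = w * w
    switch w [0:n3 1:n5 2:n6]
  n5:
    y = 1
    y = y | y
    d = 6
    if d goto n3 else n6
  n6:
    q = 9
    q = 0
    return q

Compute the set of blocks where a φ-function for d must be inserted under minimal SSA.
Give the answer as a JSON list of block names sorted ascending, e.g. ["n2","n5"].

idom tree: n1←n0 n2←n1 n3←n0 n4←n3 n5←n4 n6←n4
Dom at joins:
  n3: preds {n0,n2,n4,n5}: {n0} ∩ {n0,n1,n2} ∩ {n0,n3,n4} ∩ {n0,n3,n4,n5} = {n0}; idom=n0
  n6: preds {n4,n5}: {n0,n3,n4} ∩ {n0,n3,n4,n5} = {n0,n3,n4}; idom=n4

DF walk-up:
  join n3 pred n0: · stop@n0
  join n3 pred n2: n2→n1 stop@n0
  join n3 pred n4: n4→n3 stop@n0
  join n3 pred n5: n5→n4→n3 stop@n0
  join n6 pred n4: · stop@n4
  join n6 pred n5: n5 stop@n4
  DF(n0)=∅
  DF(n1)={n3}
  DF(n2)={n3}
  DF(n3)={n3}
  DF(n4)={n3}
  DF(n5)={n3,n6}
  DF(n6)=∅

φ for d: defs {n0,n1,n2,n3,n5}
  DF⁺ = {n3,n6}

Answer: ["n3", "n6"]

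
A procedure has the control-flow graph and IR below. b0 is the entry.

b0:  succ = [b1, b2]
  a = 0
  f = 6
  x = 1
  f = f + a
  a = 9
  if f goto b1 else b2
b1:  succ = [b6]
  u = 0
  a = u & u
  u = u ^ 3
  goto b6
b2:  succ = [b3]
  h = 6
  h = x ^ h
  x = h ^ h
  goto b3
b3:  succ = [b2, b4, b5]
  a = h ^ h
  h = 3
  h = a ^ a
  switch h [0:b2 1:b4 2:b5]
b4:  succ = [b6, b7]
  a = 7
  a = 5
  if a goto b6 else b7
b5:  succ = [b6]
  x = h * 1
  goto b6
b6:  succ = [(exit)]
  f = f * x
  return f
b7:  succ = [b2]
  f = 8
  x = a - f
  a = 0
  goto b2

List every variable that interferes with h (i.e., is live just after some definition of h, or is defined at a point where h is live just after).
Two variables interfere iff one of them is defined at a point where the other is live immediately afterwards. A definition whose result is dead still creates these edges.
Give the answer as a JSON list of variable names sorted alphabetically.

Answer: ["a", "f", "x"]

Derivation:
Block summaries:
  b0 def {a,f,x} use ∅
  b1 def {a,u} use ∅
  b2 def {h,x} use {x}
  b3 def {a,h} use {h}
  b4 def {a} use ∅
  b5 def {x} use {h}
  b6 def {f} use {f,x}
  b7 def {a,f,x} use {a}

Live sets:
  live b0: ∅→{f,x}
  live b1: {f,x}→{f,x}
  live b2: {f,x}→{f,h,x}
  live b3: {f,h,x}→{f,h,x}
  live b4: {f,x}→{a,f,x}
  live b5: {f,h}→{f,x}
  live b6: {f,x}→∅
  live b7: {a}→{f,x}

Interfere edges:
  a — {f,h,u,x}
  f — {a,h,u,x}
  h — {a,f,x}
  u — {a,f,x}
  x — {a,f,h,u}

N(h) = ["a", "f", "x"]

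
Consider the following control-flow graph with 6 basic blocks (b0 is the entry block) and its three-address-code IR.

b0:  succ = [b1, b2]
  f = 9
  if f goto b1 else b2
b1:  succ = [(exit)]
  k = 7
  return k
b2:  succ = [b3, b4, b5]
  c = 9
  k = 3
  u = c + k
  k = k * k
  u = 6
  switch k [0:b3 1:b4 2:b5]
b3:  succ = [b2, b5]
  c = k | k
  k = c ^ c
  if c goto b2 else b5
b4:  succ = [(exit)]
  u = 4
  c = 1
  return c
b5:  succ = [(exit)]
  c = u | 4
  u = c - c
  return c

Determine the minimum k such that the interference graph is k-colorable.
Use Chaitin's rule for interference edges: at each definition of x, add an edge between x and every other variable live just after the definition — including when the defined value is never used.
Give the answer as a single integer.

Answer: 3

Analysis:
def/use:
  b0: {f} / ∅
  b1: {k} / ∅
  b2: {c,k,u} / ∅
  b3: {c,k} / {k}
  b4: {c,u} / ∅
  b5: {c,u} / {u}

Liveness:
  live b0: ∅→∅
  live b1: ∅→∅
  live b2: ∅→{k,u}
  live b3: {k,u}→{u}
  live b4: ∅→∅
  live b5: {u}→∅

Interfere edges:
  c↔{k,u}
  f↔∅
  k↔{c,u}
  u↔{c,k}

Chromatic number:
  clique {c,k,u} ⇒ need ≥ 3
  assign c→r0 f→r0 k→r1 u→r2 — no edge inside a register ⇒ χ ≤ 3
  χ = 3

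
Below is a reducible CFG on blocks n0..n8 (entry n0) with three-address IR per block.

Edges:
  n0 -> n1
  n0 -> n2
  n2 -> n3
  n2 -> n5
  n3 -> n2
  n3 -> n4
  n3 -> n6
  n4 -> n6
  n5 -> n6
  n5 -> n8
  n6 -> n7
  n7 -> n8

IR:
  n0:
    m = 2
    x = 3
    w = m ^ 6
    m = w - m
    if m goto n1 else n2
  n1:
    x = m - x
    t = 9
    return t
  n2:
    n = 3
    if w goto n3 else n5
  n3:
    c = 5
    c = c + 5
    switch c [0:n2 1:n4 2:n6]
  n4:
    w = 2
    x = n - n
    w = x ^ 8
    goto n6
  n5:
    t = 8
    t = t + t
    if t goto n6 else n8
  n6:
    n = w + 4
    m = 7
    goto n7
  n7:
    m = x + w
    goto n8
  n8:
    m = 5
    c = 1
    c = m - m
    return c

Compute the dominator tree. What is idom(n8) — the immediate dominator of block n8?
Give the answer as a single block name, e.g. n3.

Answer: n2

Analysis:
idom tree: n1←n0 n2←n0 n3←n2 n4←n3 n5←n2 n6←n2 n7←n6 n8←n2
Join-block Dom:
  n2: preds {n0,n3}: {n0} ∩ {n0,n2,n3} = {n0}; idom=n0
  n6: preds {n3,n4,n5}: {n0,n2,n3} ∩ {n0,n2,n3,n4} ∩ {n0,n2,n5} = {n0,n2}; idom=n2
  n8: preds {n5,n7}: {n0,n2,n5} ∩ {n0,n2,n6,n7} = {n0,n2}; idom=n2

idom(n8) = n2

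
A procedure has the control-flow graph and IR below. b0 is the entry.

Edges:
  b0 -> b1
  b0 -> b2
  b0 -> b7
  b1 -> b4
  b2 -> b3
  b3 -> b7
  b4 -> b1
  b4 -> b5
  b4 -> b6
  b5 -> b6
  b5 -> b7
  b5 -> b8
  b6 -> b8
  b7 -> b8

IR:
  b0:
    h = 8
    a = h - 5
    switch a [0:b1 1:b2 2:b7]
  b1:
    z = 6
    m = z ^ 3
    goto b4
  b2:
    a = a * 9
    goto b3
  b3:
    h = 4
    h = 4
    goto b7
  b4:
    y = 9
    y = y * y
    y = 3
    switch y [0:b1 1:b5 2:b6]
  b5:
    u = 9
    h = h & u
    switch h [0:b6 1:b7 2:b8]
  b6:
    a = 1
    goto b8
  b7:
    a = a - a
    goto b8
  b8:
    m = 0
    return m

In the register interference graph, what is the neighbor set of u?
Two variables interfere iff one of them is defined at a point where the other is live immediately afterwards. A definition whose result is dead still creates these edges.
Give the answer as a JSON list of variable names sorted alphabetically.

Answer: ["a", "h"]

Working:
def/use:
  b0 def {a,h} use ∅
  b1 def {m,z} use ∅
  b2 def {a} use {a}
  b3 def {h} use ∅
  b4 def {y} use ∅
  b5 def {h,u} use {h}
  b6 def {a} use ∅
  b7 def {a} use {a}
  b8 def {m} use ∅

Backward fixpoint:
  live b0: ∅→{a,h}
  live b1: {a,h}→{a,h}
  live b2: {a}→{a}
  live b3: {a}→{a}
  live b4: {a,h}→{a,h}
  live b5: {a,h}→{a}
  live b6: ∅→∅
  live b7: {a}→∅
  live b8: ∅→∅

Interfere edges:
  a↔{h,m,u,y,z}
  h↔{a,m,u,y,z}
  m↔{a,h}
  u↔{a,h}
  y↔{a,h}
  z↔{a,h}

N(u) = ["a", "h"]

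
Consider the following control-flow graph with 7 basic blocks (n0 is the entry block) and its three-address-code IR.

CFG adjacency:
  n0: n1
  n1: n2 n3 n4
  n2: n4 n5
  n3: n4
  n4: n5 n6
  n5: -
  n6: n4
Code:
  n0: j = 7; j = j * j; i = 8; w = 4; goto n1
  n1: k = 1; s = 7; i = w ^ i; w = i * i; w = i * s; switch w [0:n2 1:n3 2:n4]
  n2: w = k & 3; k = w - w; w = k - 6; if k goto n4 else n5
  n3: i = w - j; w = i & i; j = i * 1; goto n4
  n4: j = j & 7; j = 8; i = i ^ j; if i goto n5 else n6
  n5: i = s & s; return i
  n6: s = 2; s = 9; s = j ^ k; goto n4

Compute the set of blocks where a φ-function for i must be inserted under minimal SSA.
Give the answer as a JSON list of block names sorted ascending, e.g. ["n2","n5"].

Answer: ["n4", "n5"]

Derivation:
idom tree: n1←n0 n2←n1 n3←n1 n4←n1 n5←n1 n6←n4
Join-block Dom:
  n4: preds {n1,n2,n3,n6}: {n0,n1} ∩ {n0,n1,n2} ∩ {n0,n1,n3} ∩ {n0,n1,n4,n6} = {n0,n1}; idom=n1
  n5: preds {n2,n4}: {n0,n1,n2} ∩ {n0,n1,n4} = {n0,n1}; idom=n1

Frontier:
  join n4 pred n1: · stop@n1
  join n4 pred n2: n2 stop@n1
  join n4 pred n3: n3 stop@n1
  join n4 pred n6: n6→n4 stop@n1
  join n5 pred n2: n2 stop@n1
  join n5 pred n4: n4 stop@n1
  n0 → ∅
  n1 → ∅
  n2 → {n4,n5}
  n3 → {n4}
  n4 → {n4,n5}
  n5 → ∅
  n6 → {n4}

φ for i: defs {n0,n1,n3,n4,n5}
  DF⁺ = {n4,n5}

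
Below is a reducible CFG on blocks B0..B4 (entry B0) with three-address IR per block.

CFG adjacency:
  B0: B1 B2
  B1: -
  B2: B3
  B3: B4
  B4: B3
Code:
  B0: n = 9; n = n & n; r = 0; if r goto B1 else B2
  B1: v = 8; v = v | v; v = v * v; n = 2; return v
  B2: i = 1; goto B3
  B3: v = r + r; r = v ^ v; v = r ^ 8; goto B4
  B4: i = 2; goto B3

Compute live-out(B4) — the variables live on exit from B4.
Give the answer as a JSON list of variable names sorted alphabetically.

Answer: ["r"]

Analysis:
Per-block:
  B0: {n,r} / ∅
  B1: {n,v} / ∅
  B2: {i} / ∅
  B3: {r,v} / {r}
  B4: {i} / ∅

Liveness:
  live B0: ∅→{r}
  live B1: ∅→∅
  live B2: {r}→{r}
  live B3: {r}→{r}
  live B4: {r}→{r}

live-out(B4) = ["r"]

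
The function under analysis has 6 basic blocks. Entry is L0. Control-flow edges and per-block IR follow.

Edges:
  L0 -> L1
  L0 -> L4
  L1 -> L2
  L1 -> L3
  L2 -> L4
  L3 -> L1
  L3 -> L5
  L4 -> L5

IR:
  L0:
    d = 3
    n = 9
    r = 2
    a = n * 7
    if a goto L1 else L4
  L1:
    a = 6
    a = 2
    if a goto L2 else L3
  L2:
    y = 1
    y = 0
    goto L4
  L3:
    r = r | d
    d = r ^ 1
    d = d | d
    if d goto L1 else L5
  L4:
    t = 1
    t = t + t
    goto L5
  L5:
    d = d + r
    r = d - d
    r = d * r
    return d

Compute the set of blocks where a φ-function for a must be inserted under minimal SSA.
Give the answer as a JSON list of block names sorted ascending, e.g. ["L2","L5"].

Answer: ["L1", "L4", "L5"]

Analysis:
idom tree: L1←L0 L2←L1 L3←L1 L4←L0 L5←L0
Dom∩ at merges:
  L1: preds {L0,L3}: {L0} ∩ {L0,L1,L3} = {L0}; idom=L0
  L4: preds {L0,L2}: {L0} ∩ {L0,L1,L2} = {L0}; idom=L0
  L5: preds {L3,L4}: {L0,L1,L3} ∩ {L0,L4} = {L0}; idom=L0

Frontier:
  join L1 pred L0: · stop@L0
  join L1 pred L3: L3→L1 stop@L0
  join L4 pred L0: · stop@L0
  join L4 pred L2: L2→L1 stop@L0
  join L5 pred L3: L3→L1 stop@L0
  join L5 pred L4: L4 stop@L0
  DF(L0)=∅
  DF(L1)={L1,L4,L5}
  DF(L2)={L4}
  DF(L3)={L1,L5}
  DF(L4)={L5}
  DF(L5)=∅

φ for a: defs {L0,L1}
  DF⁺ = {L1,L4,L5}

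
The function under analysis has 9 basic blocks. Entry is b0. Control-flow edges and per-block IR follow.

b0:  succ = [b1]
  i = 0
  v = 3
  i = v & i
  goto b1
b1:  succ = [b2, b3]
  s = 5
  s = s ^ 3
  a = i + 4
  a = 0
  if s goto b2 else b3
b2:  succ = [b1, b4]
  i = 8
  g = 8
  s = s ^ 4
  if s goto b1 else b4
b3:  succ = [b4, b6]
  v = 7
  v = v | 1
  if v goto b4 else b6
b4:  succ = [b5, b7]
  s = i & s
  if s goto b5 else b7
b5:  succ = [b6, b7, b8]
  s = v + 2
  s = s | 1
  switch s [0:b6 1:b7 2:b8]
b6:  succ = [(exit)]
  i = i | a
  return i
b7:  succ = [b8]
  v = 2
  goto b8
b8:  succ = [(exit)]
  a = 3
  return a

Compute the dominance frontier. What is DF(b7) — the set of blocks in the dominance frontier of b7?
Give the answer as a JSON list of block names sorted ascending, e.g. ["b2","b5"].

Answer: ["b8"]

Analysis:
idom tree: b1←b0 b2←b1 b3←b1 b4←b1 b5←b4 b6←b1 b7←b4 b8←b4
Dom∩ at merges:
  b1: preds {b0,b2}: {b0} ∩ {b0,b1,b2} = {b0}; idom=b0
  b4: preds {b2,b3}: {b0,b1,b2} ∩ {b0,b1,b3} = {b0,b1}; idom=b1
  b6: preds {b3,b5}: {b0,b1,b3} ∩ {b0,b1,b4,b5} = {b0,b1}; idom=b1
  b7: preds {b4,b5}: {b0,b1,b4} ∩ {b0,b1,b4,b5} = {b0,b1,b4}; idom=b4
  b8: preds {b5,b7}: {b0,b1,b4,b5} ∩ {b0,b1,b4,b7} = {b0,b1,b4}; idom=b4

DF walk-up:
  b1←b0: walk · to b0
  b1←b2: walk b2→b1 to b0
  b4←b2: walk b2 to b1
  b4←b3: walk b3 to b1
  b6←b3: walk b3 to b1
  b6←b5: walk b5→b4 to b1
  b7←b4: walk · to b4
  b7←b5: walk b5 to b4
  b8←b5: walk b5 to b4
  b8←b7: walk b7 to b4
  DF(b0)=∅
  DF(b1)={b1}
  DF(b2)={b1,b4}
  DF(b3)={b4,b6}
  DF(b4)={b6}
  DF(b5)={b6,b7,b8}
  DF(b6)=∅
  DF(b7)={b8}
  DF(b8)=∅

DF(b7) = ["b8"]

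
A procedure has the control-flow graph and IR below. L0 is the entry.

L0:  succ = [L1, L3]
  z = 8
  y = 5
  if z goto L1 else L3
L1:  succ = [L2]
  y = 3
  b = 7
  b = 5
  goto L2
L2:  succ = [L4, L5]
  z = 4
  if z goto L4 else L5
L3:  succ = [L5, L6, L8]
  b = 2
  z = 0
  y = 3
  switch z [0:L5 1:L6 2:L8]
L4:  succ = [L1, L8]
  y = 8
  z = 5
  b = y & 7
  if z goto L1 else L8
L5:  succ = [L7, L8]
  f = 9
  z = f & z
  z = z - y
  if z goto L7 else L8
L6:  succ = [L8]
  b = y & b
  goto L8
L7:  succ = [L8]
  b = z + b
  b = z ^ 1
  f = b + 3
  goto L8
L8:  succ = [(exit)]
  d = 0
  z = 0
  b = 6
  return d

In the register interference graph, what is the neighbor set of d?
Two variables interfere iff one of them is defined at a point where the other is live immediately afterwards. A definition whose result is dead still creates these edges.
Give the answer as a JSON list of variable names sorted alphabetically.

Answer: ["b", "z"]

Derivation:
Per-block:
  L0: def={y,z} ue=∅
  L1: def={b,y} ue=∅
  L2: def={z} ue=∅
  L3: def={b,y,z} ue=∅
  L4: def={b,y,z} ue=∅
  L5: def={f,z} ue={y,z}
  L6: def={b} ue={b,y}
  L7: def={b,f} ue={b,z}
  L8: def={b,d,z} ue=∅

Backward fixpoint:
  L0: in=∅ out=∅
  L1: in=∅ out={b,y}
  L2: in={b,y} out={b,y,z}
  L3: in=∅ out={b,y,z}
  L4: in=∅ out=∅
  L5: in={b,y,z} out={b,z}
  L6: in={b,y} out=∅
  L7: in={b,z} out=∅
  L8: in=∅ out=∅

Conflict graph:
  b — {d,f,y,z}
  d — {b,z}
  f — {b,y,z}
  y — {b,f,z}
  z — {b,d,f,y}

N(d) = ["b", "z"]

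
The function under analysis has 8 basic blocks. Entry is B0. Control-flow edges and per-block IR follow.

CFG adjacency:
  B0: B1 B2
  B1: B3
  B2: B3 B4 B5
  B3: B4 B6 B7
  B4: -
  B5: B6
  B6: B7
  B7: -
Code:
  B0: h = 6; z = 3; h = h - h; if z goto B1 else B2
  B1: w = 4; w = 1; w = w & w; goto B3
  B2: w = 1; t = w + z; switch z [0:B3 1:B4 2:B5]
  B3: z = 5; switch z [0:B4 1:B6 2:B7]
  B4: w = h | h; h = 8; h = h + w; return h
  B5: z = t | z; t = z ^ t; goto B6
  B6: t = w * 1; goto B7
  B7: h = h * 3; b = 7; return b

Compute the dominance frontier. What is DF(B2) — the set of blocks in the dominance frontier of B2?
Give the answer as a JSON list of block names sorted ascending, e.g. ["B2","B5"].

Answer: ["B3", "B4", "B6"]

Working:
idom tree: B1←B0 B2←B0 B3←B0 B4←B0 B5←B2 B6←B0 B7←B0
Join-block Dom:
  B3: preds {B1,B2}: {B0,B1} ∩ {B0,B2} = {B0}; idom=B0
  B4: preds {B2,B3}: {B0,B2} ∩ {B0,B3} = {B0}; idom=B0
  B6: preds {B3,B5}: {B0,B3} ∩ {B0,B2,B5} = {B0}; idom=B0
  B7: preds {B3,B6}: {B0,B3} ∩ {B0,B6} = {B0}; idom=B0

DF walk-up:
  B3←B1: walk B1 to B0
  B3←B2: walk B2 to B0
  B4←B2: walk B2 to B0
  B4←B3: walk B3 to B0
  B6←B3: walk B3 to B0
  B6←B5: walk B5→B2 to B0
  B7←B3: walk B3 to B0
  B7←B6: walk B6 to B0
  B0 → ∅
  B1 → {B3}
  B2 → {B3,B4,B6}
  B3 → {B4,B6,B7}
  B4 → ∅
  B5 → {B6}
  B6 → {B7}
  B7 → ∅

DF(B2) = ["B3", "B4", "B6"]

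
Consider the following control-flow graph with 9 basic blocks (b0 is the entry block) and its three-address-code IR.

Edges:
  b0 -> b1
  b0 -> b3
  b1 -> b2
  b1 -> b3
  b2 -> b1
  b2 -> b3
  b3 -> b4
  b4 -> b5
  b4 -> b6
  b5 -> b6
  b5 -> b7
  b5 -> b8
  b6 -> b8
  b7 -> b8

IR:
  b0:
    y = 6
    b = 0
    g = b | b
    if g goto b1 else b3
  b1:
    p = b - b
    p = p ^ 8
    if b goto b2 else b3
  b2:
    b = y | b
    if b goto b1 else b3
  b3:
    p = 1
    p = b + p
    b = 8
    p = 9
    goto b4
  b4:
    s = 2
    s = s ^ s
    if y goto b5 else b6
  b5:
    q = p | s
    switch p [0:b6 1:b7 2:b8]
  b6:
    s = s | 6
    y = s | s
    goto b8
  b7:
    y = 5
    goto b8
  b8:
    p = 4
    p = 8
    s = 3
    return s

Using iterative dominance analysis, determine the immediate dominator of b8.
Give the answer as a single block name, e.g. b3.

idom tree: b1←b0 b2←b1 b3←b0 b4←b3 b5←b4 b6←b4 b7←b5 b8←b4
Dom at joins:
  b1: preds {b0,b2}: {b0} ∩ {b0,b1,b2} = {b0}; idom=b0
  b3: preds {b0,b1,b2}: {b0} ∩ {b0,b1} ∩ {b0,b1,b2} = {b0}; idom=b0
  b6: preds {b4,b5}: {b0,b3,b4} ∩ {b0,b3,b4,b5} = {b0,b3,b4}; idom=b4
  b8: preds {b5,b6,b7}: {b0,b3,b4,b5} ∩ {b0,b3,b4,b6} ∩ {b0,b3,b4,b5,b7} = {b0,b3,b4}; idom=b4

idom(b8) = b4

Answer: b4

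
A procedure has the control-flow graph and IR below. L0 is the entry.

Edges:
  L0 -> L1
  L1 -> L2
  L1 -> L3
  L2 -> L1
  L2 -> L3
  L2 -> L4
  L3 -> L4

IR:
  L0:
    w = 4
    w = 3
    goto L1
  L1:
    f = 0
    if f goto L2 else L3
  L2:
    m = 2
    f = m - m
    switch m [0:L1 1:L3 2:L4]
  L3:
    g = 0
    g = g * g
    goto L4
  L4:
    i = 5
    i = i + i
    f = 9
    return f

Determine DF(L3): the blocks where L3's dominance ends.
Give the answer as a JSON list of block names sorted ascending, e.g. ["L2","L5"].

idom tree: L1←L0 L2←L1 L3←L1 L4←L1
Join-block Dom:
  L1: preds {L0,L2}: {L0} ∩ {L0,L1,L2} = {L0}; idom=L0
  L3: preds {L1,L2}: {L0,L1} ∩ {L0,L1,L2} = {L0,L1}; idom=L1
  L4: preds {L2,L3}: {L0,L1,L2} ∩ {L0,L1,L3} = {L0,L1}; idom=L1

DF derivation:
  L1←L0: walk · to L0
  L1←L2: walk L2→L1 to L0
  L3←L1: walk · to L1
  L3←L2: walk L2 to L1
  L4←L2: walk L2 to L1
  L4←L3: walk L3 to L1
  DF(L0)=∅
  DF(L1)={L1}
  DF(L2)={L1,L3,L4}
  DF(L3)={L4}
  DF(L4)=∅

DF(L3) = ["L4"]

Answer: ["L4"]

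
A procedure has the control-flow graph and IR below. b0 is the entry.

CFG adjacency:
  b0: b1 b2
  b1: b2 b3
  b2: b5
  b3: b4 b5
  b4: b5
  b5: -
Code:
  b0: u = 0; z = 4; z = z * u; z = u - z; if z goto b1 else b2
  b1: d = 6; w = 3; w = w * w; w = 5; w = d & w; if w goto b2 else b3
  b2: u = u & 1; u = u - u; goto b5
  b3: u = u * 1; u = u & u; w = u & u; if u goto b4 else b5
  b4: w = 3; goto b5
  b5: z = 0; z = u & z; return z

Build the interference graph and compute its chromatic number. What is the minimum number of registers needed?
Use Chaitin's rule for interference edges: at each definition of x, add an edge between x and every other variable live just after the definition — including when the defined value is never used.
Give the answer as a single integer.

Answer: 3

Working:
def/use:
  b0: {u,z} / ∅
  b1: {d,w} / ∅
  b2: {u} / {u}
  b3: {u,w} / {u}
  b4: {w} / ∅
  b5: {z} / {u}

Live sets:
  b0: in=∅ out={u}
  b1: in={u} out={u}
  b2: in={u} out={u}
  b3: in={u} out={u}
  b4: in={u} out={u}
  b5: in={u} out=∅

Interfere edges:
  d↔{u,w}
  u↔{d,w,z}
  w↔{d,u}
  z↔{u}

Chromatic number:
  lower bound: {d,u,w} mutually conflict ⇒ χ ≥ 3
  assign d→r1 u→r0 w→r2 z→r1 — no edge inside a register ⇒ χ ≤ 3
  χ = 3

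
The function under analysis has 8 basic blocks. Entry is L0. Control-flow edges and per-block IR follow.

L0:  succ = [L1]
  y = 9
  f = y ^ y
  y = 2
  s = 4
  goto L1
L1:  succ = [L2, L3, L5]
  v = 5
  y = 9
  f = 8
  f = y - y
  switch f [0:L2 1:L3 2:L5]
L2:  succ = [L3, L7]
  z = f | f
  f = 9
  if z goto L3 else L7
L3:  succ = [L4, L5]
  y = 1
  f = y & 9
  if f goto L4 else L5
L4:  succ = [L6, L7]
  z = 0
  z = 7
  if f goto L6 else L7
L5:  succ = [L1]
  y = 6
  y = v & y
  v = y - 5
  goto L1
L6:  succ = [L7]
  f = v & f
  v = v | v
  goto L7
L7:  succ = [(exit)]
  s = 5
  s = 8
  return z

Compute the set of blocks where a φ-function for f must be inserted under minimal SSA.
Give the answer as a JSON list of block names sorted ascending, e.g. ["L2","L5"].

Answer: ["L1", "L3", "L5", "L7"]

Analysis:
idom tree: L1←L0 L2←L1 L3←L1 L4←L3 L5←L1 L6←L4 L7←L1
Dom at joins:
  L1: preds {L0,L5}: {L0} ∩ {L0,L1,L5} = {L0}; idom=L0
  L3: preds {L1,L2}: {L0,L1} ∩ {L0,L1,L2} = {L0,L1}; idom=L1
  L5: preds {L1,L3}: {L0,L1} ∩ {L0,L1,L3} = {L0,L1}; idom=L1
  L7: preds {L2,L4,L6}: {L0,L1,L2} ∩ {L0,L1,L3,L4} ∩ {L0,L1,L3,L4,L6} = {L0,L1}; idom=L1

Frontier:
  L1←L0: walk · to L0
  L1←L5: walk L5→L1 to L0
  L3←L1: walk · to L1
  L3←L2: walk L2 to L1
  L5←L1: walk · to L1
  L5←L3: walk L3 to L1
  L7←L2: walk L2 to L1
  L7←L4: walk L4→L3 to L1
  L7←L6: walk L6→L4→L3 to L1
  L0 → ∅
  L1 → {L1}
  L2 → {L3,L7}
  L3 → {L5,L7}
  L4 → {L7}
  L5 → {L1}
  L6 → {L7}
  L7 → ∅

φ for f: defs {L0,L1,L2,L3,L6}
  DF⁺ = {L1,L3,L5,L7}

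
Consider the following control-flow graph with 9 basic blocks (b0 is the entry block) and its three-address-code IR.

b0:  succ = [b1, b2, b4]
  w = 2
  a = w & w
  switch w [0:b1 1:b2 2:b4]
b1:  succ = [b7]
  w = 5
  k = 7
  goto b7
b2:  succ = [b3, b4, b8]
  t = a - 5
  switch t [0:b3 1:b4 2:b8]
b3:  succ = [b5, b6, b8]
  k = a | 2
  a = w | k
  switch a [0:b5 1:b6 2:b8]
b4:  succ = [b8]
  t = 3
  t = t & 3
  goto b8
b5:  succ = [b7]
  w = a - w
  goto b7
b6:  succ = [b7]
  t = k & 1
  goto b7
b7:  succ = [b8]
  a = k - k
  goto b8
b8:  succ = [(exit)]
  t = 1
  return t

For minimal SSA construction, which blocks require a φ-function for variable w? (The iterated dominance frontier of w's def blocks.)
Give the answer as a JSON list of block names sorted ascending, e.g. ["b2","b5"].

idom tree: b1←b0 b2←b0 b3←b2 b4←b0 b5←b3 b6←b3 b7←b0 b8←b0
Join-block Dom:
  b4: preds {b0,b2}: {b0} ∩ {b0,b2} = {b0}; idom=b0
  b7: preds {b1,b5,b6}: {b0,b1} ∩ {b0,b2,b3,b5} ∩ {b0,b2,b3,b6} = {b0}; idom=b0
  b8: preds {b2,b3,b4,b7}: {b0,b2} ∩ {b0,b2,b3} ∩ {b0,b4} ∩ {b0,b7} = {b0}; idom=b0

DF derivation:
  join b4 pred b0: · stop@b0
  join b4 pred b2: b2 stop@b0
  join b7 pred b1: b1 stop@b0
  join b7 pred b5: b5→b3→b2 stop@b0
  join b7 pred b6: b6→b3→b2 stop@b0
  join b8 pred b2: b2 stop@b0
  join b8 pred b3: b3→b2 stop@b0
  join b8 pred b4: b4 stop@b0
  join b8 pred b7: b7 stop@b0
  b0 → ∅
  b1 → {b7}
  b2 → {b4,b7,b8}
  b3 → {b7,b8}
  b4 → {b8}
  b5 → {b7}
  b6 → {b7}
  b7 → {b8}
  b8 → ∅

φ for w: defs {b0,b1,b5}
  DF⁺ = {b7,b8}

Answer: ["b7", "b8"]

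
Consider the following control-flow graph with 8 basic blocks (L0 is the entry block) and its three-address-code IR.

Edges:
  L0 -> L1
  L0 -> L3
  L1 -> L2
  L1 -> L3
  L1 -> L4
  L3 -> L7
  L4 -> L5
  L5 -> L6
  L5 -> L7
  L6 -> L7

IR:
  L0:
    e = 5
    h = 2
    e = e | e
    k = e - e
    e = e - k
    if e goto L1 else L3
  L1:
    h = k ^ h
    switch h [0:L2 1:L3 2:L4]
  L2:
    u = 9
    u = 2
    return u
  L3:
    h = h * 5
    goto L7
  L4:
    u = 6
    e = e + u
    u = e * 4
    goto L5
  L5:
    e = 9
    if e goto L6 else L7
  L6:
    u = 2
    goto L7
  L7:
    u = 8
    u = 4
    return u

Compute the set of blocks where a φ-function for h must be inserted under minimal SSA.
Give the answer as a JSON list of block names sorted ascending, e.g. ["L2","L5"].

Answer: ["L3", "L7"]

Working:
idom tree: L1←L0 L2←L1 L3←L0 L4←L1 L5←L4 L6←L5 L7←L0
Join-block Dom:
  L3: preds {L0,L1}: {L0} ∩ {L0,L1} = {L0}; idom=L0
  L7: preds {L3,L5,L6}: {L0,L3} ∩ {L0,L1,L4,L5} ∩ {L0,L1,L4,L5,L6} = {L0}; idom=L0

DF derivation:
  join L3 pred L0: · stop@L0
  join L3 pred L1: L1 stop@L0
  join L7 pred L3: L3 stop@L0
  join L7 pred L5: L5→L4→L1 stop@L0
  join L7 pred L6: L6→L5→L4→L1 stop@L0
  L0 → ∅
  L1 → {L3,L7}
  L2 → ∅
  L3 → {L7}
  L4 → {L7}
  L5 → {L7}
  L6 → {L7}
  L7 → ∅

φ for h: defs {L0,L1,L3}
  DF⁺ = {L3,L7}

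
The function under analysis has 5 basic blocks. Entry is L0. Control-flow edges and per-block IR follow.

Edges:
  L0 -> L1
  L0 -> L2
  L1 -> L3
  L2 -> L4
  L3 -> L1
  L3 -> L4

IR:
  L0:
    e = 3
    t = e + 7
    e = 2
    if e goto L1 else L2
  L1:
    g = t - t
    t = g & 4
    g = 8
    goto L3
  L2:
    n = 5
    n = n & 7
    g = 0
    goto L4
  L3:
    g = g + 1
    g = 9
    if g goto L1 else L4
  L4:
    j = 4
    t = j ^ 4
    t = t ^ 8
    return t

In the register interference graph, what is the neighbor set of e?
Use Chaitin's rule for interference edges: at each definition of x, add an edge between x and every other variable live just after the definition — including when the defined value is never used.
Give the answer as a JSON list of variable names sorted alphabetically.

Answer: ["t"]

Analysis:
Block summaries:
  L0: def={e,t} ue=∅
  L1: def={g,t} ue={t}
  L2: def={g,n} ue=∅
  L3: def={g} ue={g}
  L4: def={j,t} ue=∅

Live sets:
  L0: in=∅ out={t}
  L1: in={t} out={g,t}
  L2: in=∅ out=∅
  L3: in={g,t} out={t}
  L4: in=∅ out=∅

Conflict graph:
  e — {t}
  g — {t}
  j — ∅
  n — ∅
  t — {e,g}

N(e) = ["t"]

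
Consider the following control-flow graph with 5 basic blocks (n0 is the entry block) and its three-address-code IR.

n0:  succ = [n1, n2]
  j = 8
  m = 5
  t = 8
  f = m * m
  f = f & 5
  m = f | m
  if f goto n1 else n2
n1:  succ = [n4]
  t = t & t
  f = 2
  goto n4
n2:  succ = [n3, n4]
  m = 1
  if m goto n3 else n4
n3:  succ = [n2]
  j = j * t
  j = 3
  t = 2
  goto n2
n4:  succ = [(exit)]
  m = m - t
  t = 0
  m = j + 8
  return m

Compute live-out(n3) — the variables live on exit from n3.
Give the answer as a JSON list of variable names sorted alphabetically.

Answer: ["j", "t"]

Derivation:
Per-block:
  n0 def {f,j,m,t} use ∅
  n1 def {f,t} use {t}
  n2 def {m} use ∅
  n3 def {j,t} use {j,t}
  n4 def {m,t} use {j,m,t}

Live sets:
  live n0: ∅→{j,m,t}
  live n1: {j,m,t}→{j,m,t}
  live n2: {j,t}→{j,m,t}
  live n3: {j,t}→{j,t}
  live n4: {j,m,t}→∅

live-out(n3) = ["j", "t"]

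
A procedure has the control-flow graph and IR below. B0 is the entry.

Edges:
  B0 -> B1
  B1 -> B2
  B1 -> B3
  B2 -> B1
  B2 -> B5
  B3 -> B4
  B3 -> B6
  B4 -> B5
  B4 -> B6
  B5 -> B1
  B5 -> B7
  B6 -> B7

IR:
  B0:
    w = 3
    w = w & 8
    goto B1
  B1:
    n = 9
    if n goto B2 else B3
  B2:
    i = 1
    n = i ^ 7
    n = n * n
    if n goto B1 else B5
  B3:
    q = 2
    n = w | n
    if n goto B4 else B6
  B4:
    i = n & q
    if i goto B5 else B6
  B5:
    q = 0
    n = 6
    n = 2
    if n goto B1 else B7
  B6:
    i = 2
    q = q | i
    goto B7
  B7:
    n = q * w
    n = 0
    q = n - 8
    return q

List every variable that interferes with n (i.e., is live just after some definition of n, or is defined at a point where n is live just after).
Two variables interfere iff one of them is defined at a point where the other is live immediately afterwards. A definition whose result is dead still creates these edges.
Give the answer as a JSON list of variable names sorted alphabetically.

Answer: ["q", "w"]

Derivation:
Per-block:
  B0: def={w} ue=∅
  B1: def={n} ue=∅
  B2: def={i,n} ue=∅
  B3: def={n,q} ue={n,w}
  B4: def={i} ue={n,q}
  B5: def={n,q} ue=∅
  B6: def={i,q} ue={q}
  B7: def={n,q} ue={q,w}

Live sets:
  B0: in=∅ out={w}
  B1: in={w} out={n,w}
  B2: in={w} out={w}
  B3: in={n,w} out={n,q,w}
  B4: in={n,q,w} out={q,w}
  B5: in={w} out={q,w}
  B6: in={q,w} out={q,w}
  B7: in={q,w} out=∅

Interfere edges:
  i↔{q,w}
  n↔{q,w}
  q↔{i,n,w}
  w↔{i,n,q}

N(n) = ["q", "w"]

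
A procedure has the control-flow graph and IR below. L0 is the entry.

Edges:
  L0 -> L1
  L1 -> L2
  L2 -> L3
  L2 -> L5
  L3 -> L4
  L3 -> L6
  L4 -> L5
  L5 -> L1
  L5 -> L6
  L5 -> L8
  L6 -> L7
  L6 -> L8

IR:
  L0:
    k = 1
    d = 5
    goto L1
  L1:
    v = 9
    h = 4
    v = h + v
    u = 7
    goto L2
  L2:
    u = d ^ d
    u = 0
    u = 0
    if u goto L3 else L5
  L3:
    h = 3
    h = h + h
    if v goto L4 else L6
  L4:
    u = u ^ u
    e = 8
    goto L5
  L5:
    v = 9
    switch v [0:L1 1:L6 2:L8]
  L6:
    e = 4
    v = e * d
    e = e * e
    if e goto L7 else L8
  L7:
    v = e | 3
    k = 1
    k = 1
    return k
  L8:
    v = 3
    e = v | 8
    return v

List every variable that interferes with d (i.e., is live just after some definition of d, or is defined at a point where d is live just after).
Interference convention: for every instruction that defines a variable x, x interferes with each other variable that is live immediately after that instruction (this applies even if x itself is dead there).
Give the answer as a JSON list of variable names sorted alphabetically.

Answer: ["e", "h", "u", "v"]

Working:
Block summaries:
  L0 def {d,k} use ∅
  L1 def {h,u,v} use ∅
  L2 def {u} use {d}
  L3 def {h} use {v}
  L4 def {e,u} use {u}
  L5 def {v} use ∅
  L6 def {e,v} use {d}
  L7 def {k,v} use {e}
  L8 def {e,v} use ∅

Liveness:
  L0 li=∅ lo={d}
  L1 li={d} lo={d,v}
  L2 li={d,v} lo={d,u,v}
  L3 li={d,u,v} lo={d,u}
  L4 li={d,u} lo={d}
  L5 li={d} lo={d}
  L6 li={d} lo={e}
  L7 li={e} lo=∅
  L8 li=∅ lo=∅

Interfere edges:
  d: {e,h,u,v}
  e: {d,v}
  h: {d,u,v}
  k: ∅
  u: {d,h,v}
  v: {d,e,h,u}

N(d) = ["e", "h", "u", "v"]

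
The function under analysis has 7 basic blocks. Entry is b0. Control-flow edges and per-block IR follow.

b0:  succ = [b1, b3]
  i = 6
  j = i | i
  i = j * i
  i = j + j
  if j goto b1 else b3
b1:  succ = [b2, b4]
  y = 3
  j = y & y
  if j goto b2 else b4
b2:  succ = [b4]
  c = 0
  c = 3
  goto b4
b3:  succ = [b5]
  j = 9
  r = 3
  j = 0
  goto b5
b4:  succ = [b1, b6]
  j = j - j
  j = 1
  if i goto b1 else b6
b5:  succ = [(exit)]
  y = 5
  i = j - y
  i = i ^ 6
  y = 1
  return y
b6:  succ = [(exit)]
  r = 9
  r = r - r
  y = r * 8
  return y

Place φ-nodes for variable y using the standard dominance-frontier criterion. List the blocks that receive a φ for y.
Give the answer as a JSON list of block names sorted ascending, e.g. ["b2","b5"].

Answer: ["b1"]

Derivation:
idom tree: b1←b0 b2←b1 b3←b0 b4←b1 b5←b3 b6←b4
Join-block Dom:
  b1: preds {b0,b4}: {b0} ∩ {b0,b1,b4} = {b0}; idom=b0
  b4: preds {b1,b2}: {b0,b1} ∩ {b0,b1,b2} = {b0,b1}; idom=b1

Frontier:
  join b1 pred b0: · stop@b0
  join b1 pred b4: b4→b1 stop@b0
  join b4 pred b1: · stop@b1
  join b4 pred b2: b2 stop@b1
  DF(b0)=∅
  DF(b1)={b1}
  DF(b2)={b4}
  DF(b3)=∅
  DF(b4)={b1}
  DF(b5)=∅
  DF(b6)=∅

φ for y: defs {b1,b5,b6}
  DF⁺ = {b1}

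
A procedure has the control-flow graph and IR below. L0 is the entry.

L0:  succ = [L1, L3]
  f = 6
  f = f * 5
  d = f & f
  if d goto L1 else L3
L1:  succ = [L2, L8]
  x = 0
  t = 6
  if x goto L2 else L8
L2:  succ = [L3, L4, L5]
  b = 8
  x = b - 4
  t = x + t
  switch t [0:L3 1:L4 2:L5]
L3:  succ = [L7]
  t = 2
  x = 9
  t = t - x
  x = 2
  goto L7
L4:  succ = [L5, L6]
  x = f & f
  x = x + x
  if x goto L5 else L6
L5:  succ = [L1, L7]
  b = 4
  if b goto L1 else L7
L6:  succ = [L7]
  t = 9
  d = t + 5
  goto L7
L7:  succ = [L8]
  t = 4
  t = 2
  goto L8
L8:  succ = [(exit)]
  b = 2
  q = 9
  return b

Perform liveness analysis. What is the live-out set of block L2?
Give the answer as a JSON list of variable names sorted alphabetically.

Answer: ["f"]

Working:
Block summaries:
  L0 def {d,f} use ∅
  L1 def {t,x} use ∅
  L2 def {b,t,x} use {t}
  L3 def {t,x} use ∅
  L4 def {x} use {f}
  L5 def {b} use ∅
  L6 def {d,t} use ∅
  L7 def {t} use ∅
  L8 def {b,q} use ∅

Live sets:
  live L0: ∅→{f}
  live L1: {f}→{f,t}
  live L2: {f,t}→{f}
  live L3: ∅→∅
  live L4: {f}→{f}
  live L5: {f}→{f}
  live L6: ∅→∅
  live L7: ∅→∅
  live L8: ∅→∅

live-out(L2) = ["f"]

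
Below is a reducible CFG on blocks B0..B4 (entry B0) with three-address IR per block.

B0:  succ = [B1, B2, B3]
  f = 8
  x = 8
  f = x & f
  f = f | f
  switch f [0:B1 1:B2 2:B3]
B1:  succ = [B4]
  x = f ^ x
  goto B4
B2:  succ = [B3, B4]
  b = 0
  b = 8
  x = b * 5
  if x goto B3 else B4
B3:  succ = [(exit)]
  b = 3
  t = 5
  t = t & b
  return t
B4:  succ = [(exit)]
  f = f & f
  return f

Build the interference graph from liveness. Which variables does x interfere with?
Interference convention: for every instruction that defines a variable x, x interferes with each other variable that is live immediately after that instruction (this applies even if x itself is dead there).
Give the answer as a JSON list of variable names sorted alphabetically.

def/use:
  B0 def {f,x} use ∅
  B1 def {x} use {f,x}
  B2 def {b,x} use ∅
  B3 def {b,t} use ∅
  B4 def {f} use {f}

Live sets:
  live B0: ∅→{f,x}
  live B1: {f,x}→{f}
  live B2: {f}→{f}
  live B3: ∅→∅
  live B4: {f}→∅

Conflict graph:
  b — {f,t}
  f — {b,x}
  t — {b}
  x — {f}

N(x) = ["f"]

Answer: ["f"]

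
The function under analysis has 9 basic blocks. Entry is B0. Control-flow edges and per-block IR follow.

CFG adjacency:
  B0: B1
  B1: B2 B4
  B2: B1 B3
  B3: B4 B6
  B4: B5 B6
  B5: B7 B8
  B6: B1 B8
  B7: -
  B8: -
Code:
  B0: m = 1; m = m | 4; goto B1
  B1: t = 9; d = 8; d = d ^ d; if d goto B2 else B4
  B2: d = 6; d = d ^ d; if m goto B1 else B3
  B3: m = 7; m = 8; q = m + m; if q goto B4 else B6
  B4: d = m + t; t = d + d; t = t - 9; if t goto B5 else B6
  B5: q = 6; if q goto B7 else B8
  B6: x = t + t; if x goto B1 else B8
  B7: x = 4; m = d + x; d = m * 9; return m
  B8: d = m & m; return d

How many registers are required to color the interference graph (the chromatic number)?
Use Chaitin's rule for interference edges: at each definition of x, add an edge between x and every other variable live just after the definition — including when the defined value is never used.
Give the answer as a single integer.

Block summaries:
  B0 def {m} use ∅
  B1 def {d,t} use ∅
  B2 def {d} use {m}
  B3 def {m,q} use ∅
  B4 def {d,t} use {m,t}
  B5 def {q} use ∅
  B6 def {x} use {t}
  B7 def {d,m,x} use {d}
  B8 def {d} use {m}

Backward fixpoint:
  B0: in=∅ out={m}
  B1: in={m} out={m,t}
  B2: in={m,t} out={m,t}
  B3: in={t} out={m,t}
  B4: in={m,t} out={d,m,t}
  B5: in={d,m} out={d,m}
  B6: in={m,t} out={m}
  B7: in={d} out=∅
  B8: in={m} out=∅

Conflict graph:
  d — {m,q,t,x}
  m — {d,q,t,x}
  q — {d,m,t}
  t — {d,m,q}
  x — {d,m}

Colouring:
  lower bound: {d,m,q,t} mutually conflict ⇒ χ ≥ 4
  4-colouring: c0={d}  c1={m}  c2={q,x}  c3={t}
  χ = 4

Answer: 4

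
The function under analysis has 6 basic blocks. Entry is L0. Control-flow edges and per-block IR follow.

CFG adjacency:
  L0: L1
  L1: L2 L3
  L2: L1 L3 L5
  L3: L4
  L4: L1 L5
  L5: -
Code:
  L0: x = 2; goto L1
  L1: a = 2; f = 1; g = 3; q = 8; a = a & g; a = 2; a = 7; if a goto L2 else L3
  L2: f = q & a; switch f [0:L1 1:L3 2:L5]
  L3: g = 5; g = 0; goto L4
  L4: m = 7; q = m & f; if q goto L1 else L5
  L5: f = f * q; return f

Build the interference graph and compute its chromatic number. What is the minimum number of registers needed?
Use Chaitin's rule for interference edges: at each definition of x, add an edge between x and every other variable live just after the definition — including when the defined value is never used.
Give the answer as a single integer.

Answer: 4

Analysis:
Per-block:
  L0: {x} / ∅
  L1: {a,f,g,q} / ∅
  L2: {f} / {a,q}
  L3: {g} / ∅
  L4: {m,q} / {f}
  L5: {f} / {f,q}

Backward fixpoint:
  L0: in=∅ out=∅
  L1: in=∅ out={a,f,q}
  L2: in={a,q} out={f,q}
  L3: in={f} out={f}
  L4: in={f} out={f,q}
  L5: in={f,q} out=∅

Conflict graph:
  a↔{f,g,q}
  f↔{a,g,m,q}
  g↔{a,f,q}
  m↔{f}
  q↔{a,f,g}
  x↔∅

Registers:
  lower bound: {a,f,g,q} mutually conflict ⇒ χ ≥ 4
  assign a→c1 f→c0 g→c2 m→c1 q→c3 x→c0 — no edge inside a register ⇒ χ ≤ 4
  χ = 4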